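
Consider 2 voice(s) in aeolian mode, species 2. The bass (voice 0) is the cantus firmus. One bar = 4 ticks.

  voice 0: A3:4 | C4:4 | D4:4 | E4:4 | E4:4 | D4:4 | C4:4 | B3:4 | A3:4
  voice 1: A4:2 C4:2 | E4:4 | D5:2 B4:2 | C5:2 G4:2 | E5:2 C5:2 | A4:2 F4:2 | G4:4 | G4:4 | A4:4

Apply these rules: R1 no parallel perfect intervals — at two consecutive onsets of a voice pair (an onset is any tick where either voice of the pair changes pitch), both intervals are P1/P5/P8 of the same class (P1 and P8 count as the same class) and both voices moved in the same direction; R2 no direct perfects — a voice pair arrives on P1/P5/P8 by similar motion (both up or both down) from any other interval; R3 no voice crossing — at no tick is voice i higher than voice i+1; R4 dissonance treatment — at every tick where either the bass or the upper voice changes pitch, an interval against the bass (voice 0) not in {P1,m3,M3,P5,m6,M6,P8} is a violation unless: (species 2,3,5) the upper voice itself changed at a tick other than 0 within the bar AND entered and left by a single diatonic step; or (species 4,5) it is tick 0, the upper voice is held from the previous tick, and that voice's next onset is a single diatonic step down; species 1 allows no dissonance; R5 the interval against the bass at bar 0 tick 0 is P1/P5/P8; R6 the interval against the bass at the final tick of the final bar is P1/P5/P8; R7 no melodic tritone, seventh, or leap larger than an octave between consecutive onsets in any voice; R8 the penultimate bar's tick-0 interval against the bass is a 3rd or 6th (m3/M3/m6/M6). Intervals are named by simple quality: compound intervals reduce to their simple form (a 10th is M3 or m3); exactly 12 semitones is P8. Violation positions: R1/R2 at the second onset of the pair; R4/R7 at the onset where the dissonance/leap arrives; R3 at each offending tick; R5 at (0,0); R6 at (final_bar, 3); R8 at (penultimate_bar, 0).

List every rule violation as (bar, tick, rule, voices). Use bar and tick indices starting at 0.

(2, 0, R2, (0, 1))
(2, 0, R7, (1,))
(5, 0, R2, (0, 1))

bar 0: v0=A3 v1=A4 downbeat P8
bar 1: v0=C4 v1=E4 downbeat M3
bar 2: v0=D4 v1=D5 downbeat P8
bar 3: v0=E4 v1=C5 downbeat m6
bar 4: v0=E4 v1=E5 downbeat P8
bar 5: v0=D4 v1=A4 downbeat P5
bar 6: v0=C4 v1=G4 downbeat P5
bar 7: v0=B3 v1=G4 downbeat m6
bar 8: v0=A3 v1=A4 downbeat P8
  -> R2 @ bar 2 tick 0 v(0, 1): C4/E4 M3 -> D4/D5 P8 similar
  -> R7 @ bar 2 tick 0 v(1,): E4->D5 leap 10st
  -> R2 @ bar 5 tick 0 v(0, 1): E4/C5 m6 -> D4/A4 P5 similar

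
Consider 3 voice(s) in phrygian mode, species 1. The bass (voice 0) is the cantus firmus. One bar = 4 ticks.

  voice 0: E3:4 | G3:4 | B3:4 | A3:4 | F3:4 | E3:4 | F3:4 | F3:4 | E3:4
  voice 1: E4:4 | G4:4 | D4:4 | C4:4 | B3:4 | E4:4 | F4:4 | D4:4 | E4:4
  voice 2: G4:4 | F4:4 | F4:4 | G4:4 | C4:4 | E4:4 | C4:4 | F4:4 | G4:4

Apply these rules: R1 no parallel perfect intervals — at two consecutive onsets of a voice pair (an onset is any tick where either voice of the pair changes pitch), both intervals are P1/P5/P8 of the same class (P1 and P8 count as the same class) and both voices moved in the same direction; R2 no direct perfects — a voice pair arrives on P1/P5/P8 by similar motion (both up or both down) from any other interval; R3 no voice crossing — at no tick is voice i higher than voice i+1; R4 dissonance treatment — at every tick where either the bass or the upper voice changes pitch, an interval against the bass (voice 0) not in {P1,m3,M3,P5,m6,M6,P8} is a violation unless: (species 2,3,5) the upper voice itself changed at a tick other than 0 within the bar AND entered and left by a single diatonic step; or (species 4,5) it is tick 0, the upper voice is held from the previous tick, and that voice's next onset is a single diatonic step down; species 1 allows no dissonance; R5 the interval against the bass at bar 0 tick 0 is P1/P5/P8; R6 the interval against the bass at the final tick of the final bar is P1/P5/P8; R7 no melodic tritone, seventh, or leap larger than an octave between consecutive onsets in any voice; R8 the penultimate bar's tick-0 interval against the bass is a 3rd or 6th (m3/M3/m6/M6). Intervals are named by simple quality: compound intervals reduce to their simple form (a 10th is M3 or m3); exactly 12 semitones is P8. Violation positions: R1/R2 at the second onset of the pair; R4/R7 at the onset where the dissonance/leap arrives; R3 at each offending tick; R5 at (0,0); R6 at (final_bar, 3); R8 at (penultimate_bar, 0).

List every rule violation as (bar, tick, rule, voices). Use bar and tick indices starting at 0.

(0, 0, R5, (0, 2))
(1, 0, R1, (0, 1))
(1, 0, R3, (1, 2))
(1, 0, R4, (0, 2))
(1, 1, R3, (1, 2))
(1, 2, R3, (1, 2))
(1, 3, R3, (1, 2))
(2, 0, R4, (0, 2))
(3, 0, R4, (0, 2))
(4, 0, R2, (0, 2))
(4, 0, R4, (0, 1))
(5, 0, R2, (1, 2))
(6, 0, R1, (0, 1))
(6, 0, R3, (1, 2))
(6, 1, R3, (1, 2))
(6, 2, R3, (1, 2))
(6, 3, R3, (1, 2))
(7, 0, R8, (0, 2))
(8, 3, R6, (0, 2))

bar 0: v0=E3 v1=E4 v2=G4 downbeat m3
bar 1: v0=G3 v1=G4 v2=F4 downbeat m7
bar 2: v0=B3 v1=D4 v2=F4 downbeat TT
bar 3: v0=A3 v1=C4 v2=G4 downbeat m7
bar 4: v0=F3 v1=B3 v2=C4 downbeat P5
bar 5: v0=E3 v1=E4 v2=E4 downbeat P8
bar 6: v0=F3 v1=F4 v2=C4 downbeat P5
bar 7: v0=F3 v1=D4 v2=F4 downbeat P8
bar 8: v0=E3 v1=E4 v2=G4 downbeat m3
  -> R5 @ bar 0 tick 0 v(0, 2): opens on m3
  -> R1 @ bar 1 tick 0 v(0, 1): E3/E4 P8 -> G3/G4 P8 similar
  -> R3 @ bar 1 tick 0 v(1, 2): G4 above F4
  -> R4 @ bar 1 tick 0 v(0, 2): G3/F4 m7 untreated
  -> R3 @ bar 1 tick 1 v(1, 2): G4 above F4
  -> R3 @ bar 1 tick 2 v(1, 2): G4 above F4
  -> R3 @ bar 1 tick 3 v(1, 2): G4 above F4
  -> R4 @ bar 2 tick 0 v(0, 2): B3/F4 TT untreated
  -> R4 @ bar 3 tick 0 v(0, 2): A3/G4 m7 untreated
  -> R2 @ bar 4 tick 0 v(0, 2): A3/G4 m7 -> F3/C4 P5 similar
  -> R4 @ bar 4 tick 0 v(0, 1): F3/B3 TT untreated
  -> R2 @ bar 5 tick 0 v(1, 2): B3/C4 m2 -> E4/E4 P1 similar
  -> R1 @ bar 6 tick 0 v(0, 1): E3/E4 P8 -> F3/F4 P8 similar
  -> R3 @ bar 6 tick 0 v(1, 2): F4 above C4
  -> R3 @ bar 6 tick 1 v(1, 2): F4 above C4
  -> R3 @ bar 6 tick 2 v(1, 2): F4 above C4
  -> R3 @ bar 6 tick 3 v(1, 2): F4 above C4
  -> R8 @ bar 7 tick 0 v(0, 2): penult P8 not 3rd/6th
  -> R6 @ bar 8 tick 3 v(0, 2): closes on m3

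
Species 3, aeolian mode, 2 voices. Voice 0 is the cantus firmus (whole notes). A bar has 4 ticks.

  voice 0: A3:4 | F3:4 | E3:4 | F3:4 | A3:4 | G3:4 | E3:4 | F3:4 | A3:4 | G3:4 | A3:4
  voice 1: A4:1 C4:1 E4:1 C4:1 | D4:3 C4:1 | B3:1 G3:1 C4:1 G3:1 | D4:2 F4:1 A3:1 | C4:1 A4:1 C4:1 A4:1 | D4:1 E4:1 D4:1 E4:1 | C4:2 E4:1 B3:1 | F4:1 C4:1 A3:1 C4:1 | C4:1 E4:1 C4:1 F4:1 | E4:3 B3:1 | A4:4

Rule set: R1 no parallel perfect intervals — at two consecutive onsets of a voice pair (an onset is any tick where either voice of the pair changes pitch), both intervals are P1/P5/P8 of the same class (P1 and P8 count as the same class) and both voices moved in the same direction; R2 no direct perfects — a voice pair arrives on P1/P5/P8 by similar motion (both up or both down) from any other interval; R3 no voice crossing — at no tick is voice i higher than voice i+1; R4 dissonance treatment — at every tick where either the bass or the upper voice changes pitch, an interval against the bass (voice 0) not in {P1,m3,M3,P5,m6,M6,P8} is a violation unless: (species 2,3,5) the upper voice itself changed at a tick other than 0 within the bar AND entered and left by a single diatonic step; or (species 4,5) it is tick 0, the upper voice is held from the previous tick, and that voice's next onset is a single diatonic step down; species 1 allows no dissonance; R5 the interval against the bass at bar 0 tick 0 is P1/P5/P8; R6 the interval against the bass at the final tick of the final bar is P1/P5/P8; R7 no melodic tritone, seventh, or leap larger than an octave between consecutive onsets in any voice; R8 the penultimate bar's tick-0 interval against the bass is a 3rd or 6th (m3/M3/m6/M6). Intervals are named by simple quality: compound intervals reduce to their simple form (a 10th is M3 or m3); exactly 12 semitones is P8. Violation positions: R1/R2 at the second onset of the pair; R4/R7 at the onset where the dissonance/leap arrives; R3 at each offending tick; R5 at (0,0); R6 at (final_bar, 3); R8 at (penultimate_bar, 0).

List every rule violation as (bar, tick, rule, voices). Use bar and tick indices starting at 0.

bar 0: v0=A3 v1=A4 downbeat P8
bar 1: v0=F3 v1=D4 downbeat M6
bar 2: v0=E3 v1=B3 downbeat P5
bar 3: v0=F3 v1=D4 downbeat M6
bar 4: v0=A3 v1=C4 downbeat m3
bar 5: v0=G3 v1=D4 downbeat P5
bar 6: v0=E3 v1=C4 downbeat m6
bar 7: v0=F3 v1=F4 downbeat P8
bar 8: v0=A3 v1=C4 downbeat m3
bar 9: v0=G3 v1=E4 downbeat M6
bar 10: v0=A3 v1=A4 downbeat P8
  -> R1 @ bar 2 tick 0 v(0, 1): F3/C4 P5 -> E3/B3 P5 similar
  -> R2 @ bar 5 tick 0 v(0, 1): A3/A4 P8 -> G3/D4 P5 similar
  -> R2 @ bar 7 tick 0 v(0, 1): E3/B3 P5 -> F3/F4 P8 similar
  -> R7 @ bar 7 tick 0 v(1,): B3->F4 leap 6st
  -> R2 @ bar 10 tick 0 v(0, 1): G3/B3 M3 -> A3/A4 P8 similar
  -> R7 @ bar 10 tick 0 v(1,): B3->A4 leap 10st

(2, 0, R1, (0, 1))
(5, 0, R2, (0, 1))
(7, 0, R2, (0, 1))
(7, 0, R7, (1,))
(10, 0, R2, (0, 1))
(10, 0, R7, (1,))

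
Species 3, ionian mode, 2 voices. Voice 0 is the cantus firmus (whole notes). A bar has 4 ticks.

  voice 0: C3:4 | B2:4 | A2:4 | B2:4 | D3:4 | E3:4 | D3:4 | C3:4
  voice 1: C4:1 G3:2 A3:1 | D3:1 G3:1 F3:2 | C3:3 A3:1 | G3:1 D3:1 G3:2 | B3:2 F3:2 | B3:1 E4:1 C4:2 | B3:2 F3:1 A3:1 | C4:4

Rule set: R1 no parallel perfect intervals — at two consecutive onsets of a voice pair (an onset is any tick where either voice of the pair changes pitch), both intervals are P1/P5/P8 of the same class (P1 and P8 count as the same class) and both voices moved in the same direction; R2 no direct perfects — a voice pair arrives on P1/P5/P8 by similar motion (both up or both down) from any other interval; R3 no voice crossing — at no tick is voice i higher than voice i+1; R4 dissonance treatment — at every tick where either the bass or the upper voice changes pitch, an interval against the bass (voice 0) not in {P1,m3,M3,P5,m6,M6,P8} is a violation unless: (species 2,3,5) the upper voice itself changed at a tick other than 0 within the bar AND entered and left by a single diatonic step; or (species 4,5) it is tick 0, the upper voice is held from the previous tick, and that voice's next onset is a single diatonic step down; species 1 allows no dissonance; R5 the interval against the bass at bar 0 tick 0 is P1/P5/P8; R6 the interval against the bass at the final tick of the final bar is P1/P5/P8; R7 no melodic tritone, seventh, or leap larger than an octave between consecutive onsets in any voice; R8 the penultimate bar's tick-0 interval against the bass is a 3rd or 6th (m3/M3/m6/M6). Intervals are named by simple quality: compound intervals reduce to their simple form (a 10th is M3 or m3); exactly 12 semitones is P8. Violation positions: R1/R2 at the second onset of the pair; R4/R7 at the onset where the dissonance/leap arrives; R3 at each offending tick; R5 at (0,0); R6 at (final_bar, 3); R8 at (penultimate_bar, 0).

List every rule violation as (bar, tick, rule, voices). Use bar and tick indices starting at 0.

bar 0: v0=C3 v1=C4 downbeat P8
bar 1: v0=B2 v1=D3 downbeat m3
bar 2: v0=A2 v1=C3 downbeat m3
bar 3: v0=B2 v1=G3 downbeat m6
bar 4: v0=D3 v1=B3 downbeat M6
bar 5: v0=E3 v1=B3 downbeat P5
bar 6: v0=D3 v1=B3 downbeat M6
bar 7: v0=C3 v1=C4 downbeat P8
  -> R4 @ bar 1 tick 2 v(0, 1): B2/F3 TT untreated
  -> R7 @ bar 4 tick 2 v(1,): B3->F3 leap 6st
  -> R2 @ bar 5 tick 0 v(0, 1): D3/F3 m3 -> E3/B3 P5 similar
  -> R7 @ bar 5 tick 0 v(1,): F3->B3 leap 6st
  -> R7 @ bar 6 tick 2 v(1,): B3->F3 leap 6st

(1, 2, R4, (0, 1))
(4, 2, R7, (1,))
(5, 0, R2, (0, 1))
(5, 0, R7, (1,))
(6, 2, R7, (1,))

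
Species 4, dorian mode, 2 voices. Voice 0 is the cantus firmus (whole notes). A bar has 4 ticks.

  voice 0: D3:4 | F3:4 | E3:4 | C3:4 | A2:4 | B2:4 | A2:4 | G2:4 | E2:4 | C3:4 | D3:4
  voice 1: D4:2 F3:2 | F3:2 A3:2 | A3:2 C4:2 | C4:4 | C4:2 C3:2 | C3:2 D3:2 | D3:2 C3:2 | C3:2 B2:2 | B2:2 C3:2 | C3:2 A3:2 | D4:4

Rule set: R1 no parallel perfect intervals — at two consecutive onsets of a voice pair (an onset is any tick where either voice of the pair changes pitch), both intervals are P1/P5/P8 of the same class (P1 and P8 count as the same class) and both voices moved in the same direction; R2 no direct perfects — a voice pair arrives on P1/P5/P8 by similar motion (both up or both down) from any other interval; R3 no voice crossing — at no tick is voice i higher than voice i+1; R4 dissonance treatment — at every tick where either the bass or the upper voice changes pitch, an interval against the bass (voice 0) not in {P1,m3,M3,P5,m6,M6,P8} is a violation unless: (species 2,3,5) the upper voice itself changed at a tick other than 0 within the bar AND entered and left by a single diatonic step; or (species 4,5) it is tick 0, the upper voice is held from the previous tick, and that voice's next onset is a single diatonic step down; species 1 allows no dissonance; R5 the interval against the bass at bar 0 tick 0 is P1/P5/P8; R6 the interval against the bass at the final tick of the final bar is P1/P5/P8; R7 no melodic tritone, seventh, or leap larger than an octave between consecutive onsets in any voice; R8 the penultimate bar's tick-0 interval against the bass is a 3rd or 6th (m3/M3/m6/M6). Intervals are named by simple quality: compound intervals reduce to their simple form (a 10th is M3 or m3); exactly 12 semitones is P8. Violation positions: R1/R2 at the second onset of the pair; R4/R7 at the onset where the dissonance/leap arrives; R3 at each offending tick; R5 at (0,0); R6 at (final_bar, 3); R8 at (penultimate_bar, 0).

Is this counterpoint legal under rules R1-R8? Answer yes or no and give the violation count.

bar 0: v0=D3 v1=D4 (P8)
bar 1: v0=F3 v1=F3 (P1)
bar 2: v0=E3 v1=A3 (P4)
bar 3: v0=C3 v1=C4 (P8)
bar 4: v0=A2 v1=C4 (m3)
bar 5: v0=B2 v1=C3 (m2)
bar 6: v0=A2 v1=D3 (P4)
bar 7: v0=G2 v1=C3 (P4)
bar 8: v0=E2 v1=B2 (P5)
bar 9: v0=C3 v1=C3 (P1)
bar 10: v0=D3 v1=D4 (P8)
  R4 @ bar2.0: E3/A3 P4 untreated
  R4 @ bar5.0: B2/C3 m2 untreated
  R8 @ bar9.0: penult P1 not 3rd/6th
  R2 @ bar10.0: C3/A3 M6 -> D3/D4 P8 similar

No (4 violations)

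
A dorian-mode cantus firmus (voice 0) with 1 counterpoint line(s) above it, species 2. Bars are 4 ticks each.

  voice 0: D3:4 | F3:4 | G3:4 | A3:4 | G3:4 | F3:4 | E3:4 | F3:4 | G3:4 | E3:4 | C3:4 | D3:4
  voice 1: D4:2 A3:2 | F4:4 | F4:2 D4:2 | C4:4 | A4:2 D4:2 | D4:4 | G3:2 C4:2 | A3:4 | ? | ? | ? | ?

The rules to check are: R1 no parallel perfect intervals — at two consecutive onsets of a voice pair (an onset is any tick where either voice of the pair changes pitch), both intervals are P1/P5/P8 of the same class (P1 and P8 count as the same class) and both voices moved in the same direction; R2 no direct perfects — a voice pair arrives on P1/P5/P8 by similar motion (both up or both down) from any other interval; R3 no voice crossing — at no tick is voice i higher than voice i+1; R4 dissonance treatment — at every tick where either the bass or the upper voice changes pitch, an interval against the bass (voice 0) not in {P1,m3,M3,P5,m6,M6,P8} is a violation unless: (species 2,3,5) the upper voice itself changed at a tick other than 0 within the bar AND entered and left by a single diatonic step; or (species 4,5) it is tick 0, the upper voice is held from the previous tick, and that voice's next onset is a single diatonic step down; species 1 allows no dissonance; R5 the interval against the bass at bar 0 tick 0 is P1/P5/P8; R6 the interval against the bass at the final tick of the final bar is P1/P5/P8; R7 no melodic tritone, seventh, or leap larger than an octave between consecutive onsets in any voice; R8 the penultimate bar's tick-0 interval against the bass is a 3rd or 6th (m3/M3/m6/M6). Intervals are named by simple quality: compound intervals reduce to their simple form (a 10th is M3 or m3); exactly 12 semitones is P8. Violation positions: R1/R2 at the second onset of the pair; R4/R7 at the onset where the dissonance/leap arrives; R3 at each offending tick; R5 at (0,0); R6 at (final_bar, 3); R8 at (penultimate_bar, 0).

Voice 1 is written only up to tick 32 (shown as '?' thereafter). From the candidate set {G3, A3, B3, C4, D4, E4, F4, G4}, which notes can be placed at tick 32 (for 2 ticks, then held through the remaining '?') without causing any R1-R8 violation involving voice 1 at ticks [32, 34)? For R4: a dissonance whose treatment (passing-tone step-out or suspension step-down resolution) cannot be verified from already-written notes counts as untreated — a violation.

G3: legal
A3: violates R4
B3: legal
C4: violates R4
D4: violates R2
E4: legal
F4: violates R4
G4: violates R2,R7

{B3, E4, G3}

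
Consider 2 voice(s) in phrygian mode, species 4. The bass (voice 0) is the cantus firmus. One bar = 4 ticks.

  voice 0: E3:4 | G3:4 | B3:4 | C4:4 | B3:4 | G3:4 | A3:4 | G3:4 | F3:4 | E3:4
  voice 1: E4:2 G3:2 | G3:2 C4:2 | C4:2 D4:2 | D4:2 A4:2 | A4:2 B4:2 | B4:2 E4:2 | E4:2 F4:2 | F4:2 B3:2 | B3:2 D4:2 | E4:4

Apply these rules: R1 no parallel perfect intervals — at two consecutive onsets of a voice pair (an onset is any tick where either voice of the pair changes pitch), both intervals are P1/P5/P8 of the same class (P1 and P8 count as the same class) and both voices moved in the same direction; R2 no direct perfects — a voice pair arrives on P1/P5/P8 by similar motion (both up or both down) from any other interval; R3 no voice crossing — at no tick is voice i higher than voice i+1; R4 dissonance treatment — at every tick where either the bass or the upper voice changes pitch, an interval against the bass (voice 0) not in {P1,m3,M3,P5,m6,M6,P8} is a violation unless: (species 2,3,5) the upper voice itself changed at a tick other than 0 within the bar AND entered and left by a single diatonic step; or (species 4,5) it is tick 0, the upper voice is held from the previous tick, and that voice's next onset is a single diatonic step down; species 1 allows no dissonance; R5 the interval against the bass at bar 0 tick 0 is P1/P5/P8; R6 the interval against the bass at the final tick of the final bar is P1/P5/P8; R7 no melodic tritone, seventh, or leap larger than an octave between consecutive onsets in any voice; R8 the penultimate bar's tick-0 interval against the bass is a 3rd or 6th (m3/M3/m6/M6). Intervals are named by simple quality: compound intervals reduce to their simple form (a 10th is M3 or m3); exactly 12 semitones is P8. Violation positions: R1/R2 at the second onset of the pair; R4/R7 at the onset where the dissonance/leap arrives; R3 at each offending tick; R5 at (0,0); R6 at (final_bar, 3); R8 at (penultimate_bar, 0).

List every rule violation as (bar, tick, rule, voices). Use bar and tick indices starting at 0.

bar 0: v0=E3 v1=E4 downbeat P8
bar 1: v0=G3 v1=G3 downbeat P1
bar 2: v0=B3 v1=C4 downbeat m2
bar 3: v0=C4 v1=D4 downbeat M2
bar 4: v0=B3 v1=A4 downbeat m7
bar 5: v0=G3 v1=B4 downbeat M3
bar 6: v0=A3 v1=E4 downbeat P5
bar 7: v0=G3 v1=F4 downbeat m7
bar 8: v0=F3 v1=B3 downbeat TT
bar 9: v0=E3 v1=E4 downbeat P8
  -> R4 @ bar 1 tick 2 v(0, 1): G3/C4 P4 untreated
  -> R4 @ bar 2 tick 0 v(0, 1): B3/C4 m2 untreated
  -> R4 @ bar 3 tick 0 v(0, 1): C4/D4 M2 untreated
  -> R4 @ bar 4 tick 0 v(0, 1): B3/A4 m7 untreated
  -> R4 @ bar 7 tick 0 v(0, 1): G3/F4 m7 untreated
  -> R7 @ bar 7 tick 2 v(1,): F4->B3 leap 6st
  -> R4 @ bar 8 tick 0 v(0, 1): F3/B3 TT untreated
  -> R8 @ bar 8 tick 0 v(0, 1): penult TT not 3rd/6th

(1, 2, R4, (0, 1))
(2, 0, R4, (0, 1))
(3, 0, R4, (0, 1))
(4, 0, R4, (0, 1))
(7, 0, R4, (0, 1))
(7, 2, R7, (1,))
(8, 0, R4, (0, 1))
(8, 0, R8, (0, 1))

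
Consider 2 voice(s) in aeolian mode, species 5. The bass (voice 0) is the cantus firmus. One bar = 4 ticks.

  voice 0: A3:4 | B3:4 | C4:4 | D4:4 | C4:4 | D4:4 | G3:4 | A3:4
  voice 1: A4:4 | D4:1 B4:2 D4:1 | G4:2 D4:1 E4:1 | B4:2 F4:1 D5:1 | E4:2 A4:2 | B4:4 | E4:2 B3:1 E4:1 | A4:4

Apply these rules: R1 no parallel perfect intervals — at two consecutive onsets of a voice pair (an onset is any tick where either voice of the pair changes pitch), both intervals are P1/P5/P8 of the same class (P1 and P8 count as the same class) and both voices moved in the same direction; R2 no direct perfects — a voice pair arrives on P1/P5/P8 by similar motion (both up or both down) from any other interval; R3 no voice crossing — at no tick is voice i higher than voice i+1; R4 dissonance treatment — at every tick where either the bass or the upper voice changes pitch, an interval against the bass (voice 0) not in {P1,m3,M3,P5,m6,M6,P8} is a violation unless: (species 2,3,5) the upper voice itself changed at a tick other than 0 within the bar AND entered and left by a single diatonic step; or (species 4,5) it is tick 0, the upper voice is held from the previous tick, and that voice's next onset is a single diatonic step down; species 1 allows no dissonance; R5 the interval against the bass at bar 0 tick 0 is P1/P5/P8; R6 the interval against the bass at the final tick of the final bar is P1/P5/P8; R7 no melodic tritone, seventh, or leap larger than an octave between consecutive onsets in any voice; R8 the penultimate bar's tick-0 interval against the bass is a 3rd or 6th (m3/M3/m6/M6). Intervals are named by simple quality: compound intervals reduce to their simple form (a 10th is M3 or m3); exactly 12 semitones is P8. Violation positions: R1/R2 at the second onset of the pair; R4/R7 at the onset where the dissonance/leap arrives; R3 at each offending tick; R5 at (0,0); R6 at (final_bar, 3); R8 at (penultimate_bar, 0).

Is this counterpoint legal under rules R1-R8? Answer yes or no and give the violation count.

No (5 violations)

bar 0: v0=A3 v1=A4 (P8)
bar 1: v0=B3 v1=D4 (m3)
bar 2: v0=C4 v1=G4 (P5)
bar 3: v0=D4 v1=B4 (M6)
bar 4: v0=C4 v1=E4 (M3)
bar 5: v0=D4 v1=B4 (M6)
bar 6: v0=G3 v1=E4 (M6)
bar 7: v0=A3 v1=A4 (P8)
  R2 @ bar2.0: B3/D4 m3 -> C4/G4 P5 similar
  R4 @ bar2.2: C4/D4 M2 untreated
  R7 @ bar3.2: B4->F4 leap 6st
  R7 @ bar4.0: D5->E4 leap 10st
  R2 @ bar7.0: G3/E4 M6 -> A3/A4 P8 similar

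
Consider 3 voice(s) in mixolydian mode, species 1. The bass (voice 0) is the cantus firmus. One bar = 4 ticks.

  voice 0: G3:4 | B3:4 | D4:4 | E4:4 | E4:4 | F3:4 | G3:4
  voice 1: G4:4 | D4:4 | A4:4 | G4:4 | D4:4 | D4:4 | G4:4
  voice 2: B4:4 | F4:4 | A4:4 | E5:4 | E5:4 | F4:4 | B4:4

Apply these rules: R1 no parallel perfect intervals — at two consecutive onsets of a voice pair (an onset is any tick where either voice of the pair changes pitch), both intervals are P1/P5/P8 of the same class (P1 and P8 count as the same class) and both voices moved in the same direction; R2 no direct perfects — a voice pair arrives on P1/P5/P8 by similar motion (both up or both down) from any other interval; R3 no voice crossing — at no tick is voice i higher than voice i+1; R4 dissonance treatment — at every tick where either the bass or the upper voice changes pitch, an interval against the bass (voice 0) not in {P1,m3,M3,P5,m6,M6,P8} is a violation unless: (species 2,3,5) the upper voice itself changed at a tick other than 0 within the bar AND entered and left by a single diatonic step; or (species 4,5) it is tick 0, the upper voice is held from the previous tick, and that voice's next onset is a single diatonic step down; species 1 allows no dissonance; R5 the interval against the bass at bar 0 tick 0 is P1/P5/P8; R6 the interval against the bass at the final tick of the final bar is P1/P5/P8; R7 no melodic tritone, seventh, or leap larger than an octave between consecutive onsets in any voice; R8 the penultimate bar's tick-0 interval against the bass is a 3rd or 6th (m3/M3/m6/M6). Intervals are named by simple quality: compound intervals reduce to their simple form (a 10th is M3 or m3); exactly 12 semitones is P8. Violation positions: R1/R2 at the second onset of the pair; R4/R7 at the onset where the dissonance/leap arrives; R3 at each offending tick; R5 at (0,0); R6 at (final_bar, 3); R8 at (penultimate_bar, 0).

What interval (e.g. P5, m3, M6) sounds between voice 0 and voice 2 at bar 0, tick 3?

voice 0=G3 voice 2=B4 -> M3

M3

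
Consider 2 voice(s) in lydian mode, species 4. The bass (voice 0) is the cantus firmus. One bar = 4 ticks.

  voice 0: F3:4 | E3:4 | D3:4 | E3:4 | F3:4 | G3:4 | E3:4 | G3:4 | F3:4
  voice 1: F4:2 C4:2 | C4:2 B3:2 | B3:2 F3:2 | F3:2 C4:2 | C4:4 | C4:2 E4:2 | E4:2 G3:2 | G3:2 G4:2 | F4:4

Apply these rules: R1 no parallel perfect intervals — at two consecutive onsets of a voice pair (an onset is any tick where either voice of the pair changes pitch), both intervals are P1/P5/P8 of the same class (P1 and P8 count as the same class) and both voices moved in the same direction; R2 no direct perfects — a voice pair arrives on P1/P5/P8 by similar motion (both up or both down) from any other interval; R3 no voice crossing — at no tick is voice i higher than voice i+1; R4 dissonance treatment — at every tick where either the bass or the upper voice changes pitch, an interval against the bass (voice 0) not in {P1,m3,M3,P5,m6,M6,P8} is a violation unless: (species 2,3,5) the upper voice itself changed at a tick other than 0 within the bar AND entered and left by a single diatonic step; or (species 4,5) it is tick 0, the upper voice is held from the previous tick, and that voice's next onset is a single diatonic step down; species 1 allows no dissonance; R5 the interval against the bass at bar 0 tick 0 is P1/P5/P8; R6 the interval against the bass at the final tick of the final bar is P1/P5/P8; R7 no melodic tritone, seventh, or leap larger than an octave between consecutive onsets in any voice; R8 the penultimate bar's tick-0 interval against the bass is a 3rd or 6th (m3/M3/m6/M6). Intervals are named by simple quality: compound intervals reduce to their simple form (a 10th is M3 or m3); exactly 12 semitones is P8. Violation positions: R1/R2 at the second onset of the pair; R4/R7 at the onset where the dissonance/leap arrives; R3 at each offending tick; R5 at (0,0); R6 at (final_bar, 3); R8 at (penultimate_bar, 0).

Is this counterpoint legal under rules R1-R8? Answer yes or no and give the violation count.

bar 0: v0=F3 v1=F4 (P8)
bar 1: v0=E3 v1=C4 (m6)
bar 2: v0=D3 v1=B3 (M6)
bar 3: v0=E3 v1=F3 (m2)
bar 4: v0=F3 v1=C4 (P5)
bar 5: v0=G3 v1=C4 (P4)
bar 6: v0=E3 v1=E4 (P8)
bar 7: v0=G3 v1=G3 (P1)
bar 8: v0=F3 v1=F4 (P8)
  R7 @ bar2.2: B3->F3 leap 6st
  R4 @ bar3.0: E3/F3 m2 untreated
  R4 @ bar5.0: G3/C4 P4 untreated
  R8 @ bar7.0: penult P1 not 3rd/6th
  R1 @ bar8.0: G3/G4 P8 -> F3/F4 P8 similar

No (5 violations)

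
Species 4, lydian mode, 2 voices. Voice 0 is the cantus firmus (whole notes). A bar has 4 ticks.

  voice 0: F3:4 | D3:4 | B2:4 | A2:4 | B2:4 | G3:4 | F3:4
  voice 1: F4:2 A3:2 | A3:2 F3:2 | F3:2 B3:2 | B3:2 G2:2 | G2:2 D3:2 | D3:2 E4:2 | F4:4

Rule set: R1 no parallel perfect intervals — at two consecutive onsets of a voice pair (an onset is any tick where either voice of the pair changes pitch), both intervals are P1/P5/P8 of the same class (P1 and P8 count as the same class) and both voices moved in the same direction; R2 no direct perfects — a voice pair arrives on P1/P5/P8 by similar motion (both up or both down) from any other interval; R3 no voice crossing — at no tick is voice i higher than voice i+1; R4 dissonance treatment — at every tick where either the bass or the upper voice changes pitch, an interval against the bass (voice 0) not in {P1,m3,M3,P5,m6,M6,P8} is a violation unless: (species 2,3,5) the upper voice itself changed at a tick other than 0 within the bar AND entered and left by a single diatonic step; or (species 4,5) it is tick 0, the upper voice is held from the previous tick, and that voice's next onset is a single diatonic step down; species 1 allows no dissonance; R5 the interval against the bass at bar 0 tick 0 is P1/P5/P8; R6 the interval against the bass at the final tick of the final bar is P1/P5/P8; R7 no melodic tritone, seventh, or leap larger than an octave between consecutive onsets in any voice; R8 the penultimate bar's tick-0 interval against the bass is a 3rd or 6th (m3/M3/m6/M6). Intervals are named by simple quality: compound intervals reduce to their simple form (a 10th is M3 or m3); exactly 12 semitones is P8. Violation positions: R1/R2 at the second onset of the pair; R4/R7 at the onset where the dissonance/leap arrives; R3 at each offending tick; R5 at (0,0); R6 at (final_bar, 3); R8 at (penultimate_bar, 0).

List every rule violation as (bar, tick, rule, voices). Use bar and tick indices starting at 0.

bar 0: v0=F3 v1=F4 downbeat P8
bar 1: v0=D3 v1=A3 downbeat P5
bar 2: v0=B2 v1=F3 downbeat TT
bar 3: v0=A2 v1=B3 downbeat M2
bar 4: v0=B2 v1=G2 downbeat M3
bar 5: v0=G3 v1=D3 downbeat P4
bar 6: v0=F3 v1=F4 downbeat P8
  -> R4 @ bar 2 tick 0 v(0, 1): B2/F3 TT untreated
  -> R7 @ bar 2 tick 2 v(1,): F3->B3 leap 6st
  -> R4 @ bar 3 tick 0 v(0, 1): A2/B3 M2 untreated
  -> R3 @ bar 3 tick 2 v(0, 1): A2 above G2
  -> R4 @ bar 3 tick 2 v(0, 1): A2/G2 M2 untreated
  -> R7 @ bar 3 tick 2 v(1,): B3->G2 leap 16st
  -> R3 @ bar 3 tick 3 v(0, 1): A2 above G2
  -> R3 @ bar 4 tick 0 v(0, 1): B2 above G2
  -> R3 @ bar 4 tick 1 v(0, 1): B2 above G2
  -> R3 @ bar 5 tick 0 v(0, 1): G3 above D3
  -> R4 @ bar 5 tick 0 v(0, 1): G3/D3 P4 untreated
  -> R8 @ bar 5 tick 0 v(0, 1): penult P4 not 3rd/6th
  -> R3 @ bar 5 tick 1 v(0, 1): G3 above D3
  -> R7 @ bar 5 tick 2 v(1,): D3->E4 leap 14st

(2, 0, R4, (0, 1))
(2, 2, R7, (1,))
(3, 0, R4, (0, 1))
(3, 2, R3, (0, 1))
(3, 2, R4, (0, 1))
(3, 2, R7, (1,))
(3, 3, R3, (0, 1))
(4, 0, R3, (0, 1))
(4, 1, R3, (0, 1))
(5, 0, R3, (0, 1))
(5, 0, R4, (0, 1))
(5, 0, R8, (0, 1))
(5, 1, R3, (0, 1))
(5, 2, R7, (1,))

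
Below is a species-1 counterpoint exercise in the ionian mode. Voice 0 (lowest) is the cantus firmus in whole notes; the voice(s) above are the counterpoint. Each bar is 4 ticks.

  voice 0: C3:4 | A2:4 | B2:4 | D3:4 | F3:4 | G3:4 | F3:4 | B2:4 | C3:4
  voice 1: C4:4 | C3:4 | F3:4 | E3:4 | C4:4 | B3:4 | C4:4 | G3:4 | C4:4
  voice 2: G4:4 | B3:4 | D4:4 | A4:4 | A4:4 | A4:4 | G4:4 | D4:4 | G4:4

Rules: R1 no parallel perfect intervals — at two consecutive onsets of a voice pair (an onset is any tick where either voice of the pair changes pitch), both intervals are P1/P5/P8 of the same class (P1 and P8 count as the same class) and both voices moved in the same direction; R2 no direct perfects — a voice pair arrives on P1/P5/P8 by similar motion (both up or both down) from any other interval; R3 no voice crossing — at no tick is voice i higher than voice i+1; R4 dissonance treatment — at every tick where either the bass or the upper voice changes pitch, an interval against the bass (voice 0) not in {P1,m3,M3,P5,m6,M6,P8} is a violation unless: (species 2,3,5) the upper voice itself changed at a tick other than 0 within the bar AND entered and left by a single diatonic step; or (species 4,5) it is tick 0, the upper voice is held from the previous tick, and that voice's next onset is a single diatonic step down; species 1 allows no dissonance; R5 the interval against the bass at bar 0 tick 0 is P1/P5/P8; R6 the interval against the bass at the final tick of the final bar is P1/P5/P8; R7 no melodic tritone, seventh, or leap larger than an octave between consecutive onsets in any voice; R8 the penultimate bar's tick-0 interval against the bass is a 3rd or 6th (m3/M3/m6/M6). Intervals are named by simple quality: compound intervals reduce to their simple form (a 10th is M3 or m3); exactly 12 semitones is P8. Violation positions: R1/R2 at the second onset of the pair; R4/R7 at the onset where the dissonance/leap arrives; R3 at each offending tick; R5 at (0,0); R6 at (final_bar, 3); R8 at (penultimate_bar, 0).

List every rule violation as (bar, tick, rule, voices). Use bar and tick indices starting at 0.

(1, 0, R4, (0, 2))
(2, 0, R4, (0, 1))
(3, 0, R2, (0, 2))
(3, 0, R4, (0, 1))
(4, 0, R2, (0, 1))
(5, 0, R4, (0, 2))
(6, 0, R4, (0, 2))
(7, 0, R1, (1, 2))
(7, 0, R7, (0,))
(8, 0, R1, (1, 2))
(8, 0, R2, (0, 1))
(8, 0, R2, (0, 2))

bar 0: v0=C3 v1=C4 v2=G4 downbeat P5
bar 1: v0=A2 v1=C3 v2=B3 downbeat M2
bar 2: v0=B2 v1=F3 v2=D4 downbeat m3
bar 3: v0=D3 v1=E3 v2=A4 downbeat P5
bar 4: v0=F3 v1=C4 v2=A4 downbeat M3
bar 5: v0=G3 v1=B3 v2=A4 downbeat M2
bar 6: v0=F3 v1=C4 v2=G4 downbeat M2
bar 7: v0=B2 v1=G3 v2=D4 downbeat m3
bar 8: v0=C3 v1=C4 v2=G4 downbeat P5
  -> R4 @ bar 1 tick 0 v(0, 2): A2/B3 M2 untreated
  -> R4 @ bar 2 tick 0 v(0, 1): B2/F3 TT untreated
  -> R2 @ bar 3 tick 0 v(0, 2): B2/D4 m3 -> D3/A4 P5 similar
  -> R4 @ bar 3 tick 0 v(0, 1): D3/E3 M2 untreated
  -> R2 @ bar 4 tick 0 v(0, 1): D3/E3 M2 -> F3/C4 P5 similar
  -> R4 @ bar 5 tick 0 v(0, 2): G3/A4 M2 untreated
  -> R4 @ bar 6 tick 0 v(0, 2): F3/G4 M2 untreated
  -> R1 @ bar 7 tick 0 v(1, 2): C4/G4 P5 -> G3/D4 P5 similar
  -> R7 @ bar 7 tick 0 v(0,): F3->B2 leap 6st
  -> R1 @ bar 8 tick 0 v(1, 2): G3/D4 P5 -> C4/G4 P5 similar
  -> R2 @ bar 8 tick 0 v(0, 1): B2/G3 m6 -> C3/C4 P8 similar
  -> R2 @ bar 8 tick 0 v(0, 2): B2/D4 m3 -> C3/G4 P5 similar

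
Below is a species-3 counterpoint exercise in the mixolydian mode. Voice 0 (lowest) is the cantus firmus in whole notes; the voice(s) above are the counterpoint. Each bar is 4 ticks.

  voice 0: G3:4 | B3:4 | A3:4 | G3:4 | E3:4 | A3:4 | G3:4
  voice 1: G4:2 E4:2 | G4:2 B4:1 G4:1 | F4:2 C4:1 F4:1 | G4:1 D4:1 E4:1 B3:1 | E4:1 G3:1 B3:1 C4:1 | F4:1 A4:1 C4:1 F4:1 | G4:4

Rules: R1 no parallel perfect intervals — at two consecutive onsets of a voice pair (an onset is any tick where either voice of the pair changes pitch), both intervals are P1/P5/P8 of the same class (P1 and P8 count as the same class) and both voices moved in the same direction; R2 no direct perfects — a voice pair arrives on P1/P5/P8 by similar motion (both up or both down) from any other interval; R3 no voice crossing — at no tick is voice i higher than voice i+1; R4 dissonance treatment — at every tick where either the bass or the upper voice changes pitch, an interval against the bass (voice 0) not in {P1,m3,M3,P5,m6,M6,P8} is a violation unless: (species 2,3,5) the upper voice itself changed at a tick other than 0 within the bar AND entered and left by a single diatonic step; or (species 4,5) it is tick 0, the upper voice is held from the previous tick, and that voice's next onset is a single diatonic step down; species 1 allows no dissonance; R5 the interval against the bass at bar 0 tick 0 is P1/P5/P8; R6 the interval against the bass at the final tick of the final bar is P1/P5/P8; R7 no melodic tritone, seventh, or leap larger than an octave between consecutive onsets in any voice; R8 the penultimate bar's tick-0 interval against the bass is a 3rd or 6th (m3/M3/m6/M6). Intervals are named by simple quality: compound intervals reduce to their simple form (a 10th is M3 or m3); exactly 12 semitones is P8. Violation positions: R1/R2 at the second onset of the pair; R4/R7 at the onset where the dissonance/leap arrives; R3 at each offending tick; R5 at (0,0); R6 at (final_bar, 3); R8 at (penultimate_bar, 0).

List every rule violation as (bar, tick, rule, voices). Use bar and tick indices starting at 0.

No violations across 7 bars (G3..G3 vs G4..G4).

bar 0: v0=G3 v1=G4 downbeat P8
bar 1: v0=B3 v1=G4 downbeat m6
bar 2: v0=A3 v1=F4 downbeat m6
bar 3: v0=G3 v1=G4 downbeat P8
bar 4: v0=E3 v1=E4 downbeat P8
bar 5: v0=A3 v1=F4 downbeat m6
bar 6: v0=G3 v1=G4 downbeat P8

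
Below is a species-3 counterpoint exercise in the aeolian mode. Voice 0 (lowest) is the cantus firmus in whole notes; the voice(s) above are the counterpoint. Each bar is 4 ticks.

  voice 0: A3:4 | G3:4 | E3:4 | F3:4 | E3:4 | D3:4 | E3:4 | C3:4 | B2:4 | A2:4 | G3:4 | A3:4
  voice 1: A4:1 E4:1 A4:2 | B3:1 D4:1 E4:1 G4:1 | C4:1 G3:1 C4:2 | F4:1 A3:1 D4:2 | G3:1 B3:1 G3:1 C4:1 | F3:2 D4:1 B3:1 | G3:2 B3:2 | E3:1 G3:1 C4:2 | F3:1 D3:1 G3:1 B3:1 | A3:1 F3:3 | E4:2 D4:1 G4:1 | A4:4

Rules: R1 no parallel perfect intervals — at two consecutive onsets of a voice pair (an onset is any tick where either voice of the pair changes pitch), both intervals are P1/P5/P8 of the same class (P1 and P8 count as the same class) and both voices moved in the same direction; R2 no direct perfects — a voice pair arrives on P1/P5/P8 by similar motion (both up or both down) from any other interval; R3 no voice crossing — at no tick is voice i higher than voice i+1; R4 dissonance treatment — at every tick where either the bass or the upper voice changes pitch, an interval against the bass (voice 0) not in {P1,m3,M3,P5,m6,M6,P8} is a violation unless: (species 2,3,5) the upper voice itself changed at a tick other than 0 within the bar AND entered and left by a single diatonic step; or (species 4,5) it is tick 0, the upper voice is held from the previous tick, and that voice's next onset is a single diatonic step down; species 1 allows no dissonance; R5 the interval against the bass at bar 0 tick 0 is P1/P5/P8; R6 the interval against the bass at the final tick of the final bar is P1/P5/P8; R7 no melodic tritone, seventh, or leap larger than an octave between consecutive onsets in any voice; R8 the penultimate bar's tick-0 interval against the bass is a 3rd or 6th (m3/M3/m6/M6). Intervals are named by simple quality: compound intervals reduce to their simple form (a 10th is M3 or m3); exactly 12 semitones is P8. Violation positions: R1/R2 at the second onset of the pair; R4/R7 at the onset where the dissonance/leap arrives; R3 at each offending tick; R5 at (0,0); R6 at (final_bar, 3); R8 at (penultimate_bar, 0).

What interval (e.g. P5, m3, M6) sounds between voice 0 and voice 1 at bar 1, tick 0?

voice 0=G3 voice 1=B3 -> M3

M3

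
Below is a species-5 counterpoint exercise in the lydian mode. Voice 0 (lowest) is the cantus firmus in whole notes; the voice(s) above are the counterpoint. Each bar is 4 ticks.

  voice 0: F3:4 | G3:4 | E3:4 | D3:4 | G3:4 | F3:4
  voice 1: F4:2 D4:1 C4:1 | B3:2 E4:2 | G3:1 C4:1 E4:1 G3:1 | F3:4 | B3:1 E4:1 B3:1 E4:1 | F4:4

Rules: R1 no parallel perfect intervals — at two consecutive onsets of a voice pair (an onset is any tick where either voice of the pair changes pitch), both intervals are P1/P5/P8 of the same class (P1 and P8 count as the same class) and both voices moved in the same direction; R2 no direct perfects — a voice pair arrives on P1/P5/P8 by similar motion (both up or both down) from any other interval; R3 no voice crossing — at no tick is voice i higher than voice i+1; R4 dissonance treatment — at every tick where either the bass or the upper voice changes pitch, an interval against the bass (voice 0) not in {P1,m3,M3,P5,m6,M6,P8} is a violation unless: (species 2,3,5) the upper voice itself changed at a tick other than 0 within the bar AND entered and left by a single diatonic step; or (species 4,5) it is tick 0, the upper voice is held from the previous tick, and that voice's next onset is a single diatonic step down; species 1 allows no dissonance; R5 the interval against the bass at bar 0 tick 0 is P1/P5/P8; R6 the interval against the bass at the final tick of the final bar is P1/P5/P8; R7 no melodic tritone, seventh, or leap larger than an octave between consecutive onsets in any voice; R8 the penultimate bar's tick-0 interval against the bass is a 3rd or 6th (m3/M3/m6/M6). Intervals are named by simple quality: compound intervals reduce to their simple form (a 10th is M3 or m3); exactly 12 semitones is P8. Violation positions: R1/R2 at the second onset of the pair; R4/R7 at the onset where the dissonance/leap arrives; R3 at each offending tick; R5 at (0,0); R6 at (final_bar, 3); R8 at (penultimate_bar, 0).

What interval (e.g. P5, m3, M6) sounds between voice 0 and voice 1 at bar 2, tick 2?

P8

voice 0=E3 voice 1=E4 -> P8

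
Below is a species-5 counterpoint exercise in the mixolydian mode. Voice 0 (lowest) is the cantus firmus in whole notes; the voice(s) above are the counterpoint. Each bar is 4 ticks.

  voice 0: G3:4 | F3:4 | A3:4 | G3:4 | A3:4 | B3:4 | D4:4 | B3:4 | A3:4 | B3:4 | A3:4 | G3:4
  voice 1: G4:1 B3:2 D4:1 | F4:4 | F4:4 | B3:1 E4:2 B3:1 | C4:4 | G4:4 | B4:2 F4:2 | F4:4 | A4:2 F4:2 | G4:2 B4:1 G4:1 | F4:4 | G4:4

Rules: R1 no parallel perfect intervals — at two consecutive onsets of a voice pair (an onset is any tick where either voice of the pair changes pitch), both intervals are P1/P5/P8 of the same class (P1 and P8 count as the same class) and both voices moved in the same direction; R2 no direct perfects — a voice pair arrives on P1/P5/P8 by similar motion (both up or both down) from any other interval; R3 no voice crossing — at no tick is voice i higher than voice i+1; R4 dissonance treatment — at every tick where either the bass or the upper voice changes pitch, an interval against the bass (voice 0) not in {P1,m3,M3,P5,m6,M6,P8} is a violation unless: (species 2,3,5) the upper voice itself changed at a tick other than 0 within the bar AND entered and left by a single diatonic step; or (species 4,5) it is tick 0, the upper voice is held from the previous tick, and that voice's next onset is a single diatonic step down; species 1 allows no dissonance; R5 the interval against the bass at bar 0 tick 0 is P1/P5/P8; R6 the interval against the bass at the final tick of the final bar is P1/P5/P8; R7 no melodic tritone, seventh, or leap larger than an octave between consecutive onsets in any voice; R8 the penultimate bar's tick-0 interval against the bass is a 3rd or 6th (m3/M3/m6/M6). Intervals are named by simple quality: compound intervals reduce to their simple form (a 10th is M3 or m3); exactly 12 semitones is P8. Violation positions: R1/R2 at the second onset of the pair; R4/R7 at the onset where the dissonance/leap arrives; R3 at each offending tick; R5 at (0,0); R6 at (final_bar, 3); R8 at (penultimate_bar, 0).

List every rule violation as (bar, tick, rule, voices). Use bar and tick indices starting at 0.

(3, 0, R7, (1,))
(6, 2, R7, (1,))
(7, 0, R4, (0, 1))

bar 0: v0=G3 v1=G4 downbeat P8
bar 1: v0=F3 v1=F4 downbeat P8
bar 2: v0=A3 v1=F4 downbeat m6
bar 3: v0=G3 v1=B3 downbeat M3
bar 4: v0=A3 v1=C4 downbeat m3
bar 5: v0=B3 v1=G4 downbeat m6
bar 6: v0=D4 v1=B4 downbeat M6
bar 7: v0=B3 v1=F4 downbeat TT
bar 8: v0=A3 v1=A4 downbeat P8
bar 9: v0=B3 v1=G4 downbeat m6
bar 10: v0=A3 v1=F4 downbeat m6
bar 11: v0=G3 v1=G4 downbeat P8
  -> R7 @ bar 3 tick 0 v(1,): F4->B3 leap 6st
  -> R7 @ bar 6 tick 2 v(1,): B4->F4 leap 6st
  -> R4 @ bar 7 tick 0 v(0, 1): B3/F4 TT untreated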